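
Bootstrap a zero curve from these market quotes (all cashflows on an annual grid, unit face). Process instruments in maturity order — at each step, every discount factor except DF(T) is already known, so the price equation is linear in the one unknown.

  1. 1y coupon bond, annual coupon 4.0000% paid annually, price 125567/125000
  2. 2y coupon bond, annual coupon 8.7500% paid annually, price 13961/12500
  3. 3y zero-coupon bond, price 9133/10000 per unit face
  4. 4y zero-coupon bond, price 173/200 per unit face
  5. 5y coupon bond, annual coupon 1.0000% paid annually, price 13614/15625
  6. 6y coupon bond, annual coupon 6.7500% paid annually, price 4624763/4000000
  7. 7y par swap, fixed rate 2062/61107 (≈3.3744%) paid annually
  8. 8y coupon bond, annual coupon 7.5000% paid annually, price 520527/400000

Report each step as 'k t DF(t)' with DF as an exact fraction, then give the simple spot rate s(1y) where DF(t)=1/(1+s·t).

1 1 9659/10000
2 2 9493/10000
3 3 9133/10000
4 4 173/200
5 5 8261/10000
6 6 7973/10000
7 7 3969/5000
8 8 3921/5000
s(1y) = (1/(9659/10000) − 1)/(1) = 341/9659 ≈ 3.5304%

step 1 [1y] bond c/1=1/25: DF=(125567/125000 − 1/25·(0))/(1+1/25) = 9659/10000 ≈ 0.965900
step 2 [2y] bond c/1=7/80: DF=(13961/12500 − 7/80·(0.965900))/(1+7/80) = 9493/10000 ≈ 0.949300
step 3 [3y] zero: DF = P = 9133/10000 ≈ 0.913300
step 4 [4y] zero: DF = P = 173/200 ≈ 0.865000
step 5 [5y] bond c/1=1/100: DF=(13614/15625 − 1/100·(0.965900+0.949300+0.913300+0.865000))/(1+1/100) = 8261/10000 ≈ 0.826100
step 6 [6y] bond c/1=27/400: DF=(4624763/4000000 − 27/400·(0.965900+0.949300+0.913300+0.865000+0.826100))/(1+27/400) = 7973/10000 ≈ 0.797300
step 7 [7y] swap r/1=2062/61107: DF=(1 − 2062/61107·(0.965900+0.949300+0.913300+0.865000+0.826100+0.797300))/(1+2062/61107) = 3969/5000 ≈ 0.793800
step 8 [8y] bond c/1=3/40: DF=(520527/400000 − 3/40·(0.965900+0.949300+0.913300+0.865000+0.826100+0.797300+0.793800))/(1+3/40) = 3921/5000 ≈ 0.784200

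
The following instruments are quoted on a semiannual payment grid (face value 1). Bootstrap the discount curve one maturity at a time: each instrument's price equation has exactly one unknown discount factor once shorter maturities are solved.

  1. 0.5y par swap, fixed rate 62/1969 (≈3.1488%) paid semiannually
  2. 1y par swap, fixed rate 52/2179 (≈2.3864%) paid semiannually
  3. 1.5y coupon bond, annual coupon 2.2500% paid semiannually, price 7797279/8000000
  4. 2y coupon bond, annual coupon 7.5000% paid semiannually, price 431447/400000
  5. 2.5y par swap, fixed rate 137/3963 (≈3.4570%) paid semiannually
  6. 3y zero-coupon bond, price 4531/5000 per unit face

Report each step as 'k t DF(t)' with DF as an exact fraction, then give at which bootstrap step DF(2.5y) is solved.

step 1 [0.5y] swap r/2=31/1969: DF=(1 − 31/1969·(0))/(1+31/1969) = 1969/2000 ≈ 0.984500
step 2 [1y] swap r/2=26/2179: DF=(1 − 26/2179·(0.984500))/(1+26/2179) = 4883/5000 ≈ 0.976600
step 3 [1.5y] bond c/2=9/800: DF=(7797279/8000000 − 9/800·(0.984500+0.976600))/(1+9/800) = 471/500 ≈ 0.942000
step 4 [2y] bond c/2=3/80: DF=(431447/400000 − 3/80·(0.984500+0.976600+0.942000))/(1+3/80) = 9347/10000 ≈ 0.934700
step 5 [2.5y] swap r/2=137/7926: DF=(1 − 137/7926·(0.984500+0.976600+0.942000+0.934700))/(1+137/7926) = 4589/5000 ≈ 0.917800
step 6 [3y] zero: DF = P = 4531/5000 ≈ 0.906200

1 1/2 1969/2000
2 1 4883/5000
3 3/2 471/500
4 2 9347/10000
5 5/2 4589/5000
6 3 4531/5000
DF(2.5y) is solved at step 5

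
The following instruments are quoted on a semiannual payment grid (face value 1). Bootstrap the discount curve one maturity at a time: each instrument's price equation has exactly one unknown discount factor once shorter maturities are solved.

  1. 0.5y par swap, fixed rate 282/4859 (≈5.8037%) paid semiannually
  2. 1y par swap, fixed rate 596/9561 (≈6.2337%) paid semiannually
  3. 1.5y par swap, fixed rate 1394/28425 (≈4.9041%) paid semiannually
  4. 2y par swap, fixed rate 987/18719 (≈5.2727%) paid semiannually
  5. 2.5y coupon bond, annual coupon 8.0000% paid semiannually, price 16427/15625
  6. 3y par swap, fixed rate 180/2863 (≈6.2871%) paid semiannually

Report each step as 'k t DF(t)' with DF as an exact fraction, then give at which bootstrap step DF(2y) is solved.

step 1 [0.5y] swap r/2=141/4859: DF=(1 − 141/4859·(0))/(1+141/4859) = 4859/5000 ≈ 0.971800
step 2 [1y] swap r/2=298/9561: DF=(1 − 298/9561·(0.971800))/(1+298/9561) = 2351/2500 ≈ 0.940400
step 3 [1.5y] swap r/2=697/28425: DF=(1 − 697/28425·(0.971800+0.940400))/(1+697/28425) = 9303/10000 ≈ 0.930300
step 4 [2y] swap r/2=987/37438: DF=(1 − 987/37438·(0.971800+0.940400+0.930300))/(1+987/37438) = 9013/10000 ≈ 0.901300
step 5 [2.5y] bond c/2=1/25: DF=(16427/15625 − 1/25·(0.971800+0.940400+0.930300+0.901300))/(1+1/25) = 8669/10000 ≈ 0.866900
step 6 [3y] swap r/2=90/2863: DF=(1 − 90/2863·(0.971800+0.940400+0.930300+0.901300+0.866900))/(1+90/2863) = 829/1000 ≈ 0.829000

1 1/2 4859/5000
2 1 2351/2500
3 3/2 9303/10000
4 2 9013/10000
5 5/2 8669/10000
6 3 829/1000
DF(2y) is solved at step 4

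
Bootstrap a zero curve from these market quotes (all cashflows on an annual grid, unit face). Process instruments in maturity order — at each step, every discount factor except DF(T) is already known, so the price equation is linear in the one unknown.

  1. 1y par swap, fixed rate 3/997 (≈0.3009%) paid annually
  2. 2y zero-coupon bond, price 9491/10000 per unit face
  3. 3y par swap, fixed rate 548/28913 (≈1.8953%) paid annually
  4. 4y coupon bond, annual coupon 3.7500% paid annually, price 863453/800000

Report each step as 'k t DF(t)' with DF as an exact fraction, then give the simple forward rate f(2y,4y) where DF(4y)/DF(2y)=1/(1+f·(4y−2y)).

step 1 [1y] swap r/1=3/997: DF=(1 − 3/997·(0))/(1+3/997) = 997/1000 ≈ 0.997000
step 2 [2y] zero: DF = P = 9491/10000 ≈ 0.949100
step 3 [3y] swap r/1=548/28913: DF=(1 − 548/28913·(0.997000+0.949100))/(1+548/28913) = 2363/2500 ≈ 0.945200
step 4 [4y] bond c/1=3/80: DF=(863453/800000 − 3/80·(0.997000+0.949100+0.945200))/(1+3/80) = 4679/5000 ≈ 0.935800

1 1 997/1000
2 2 9491/10000
3 3 2363/2500
4 4 4679/5000
f(2y,4y) = ((9491/10000)/(4679/5000) − 1)/(2) = 133/18716 ≈ 0.7106%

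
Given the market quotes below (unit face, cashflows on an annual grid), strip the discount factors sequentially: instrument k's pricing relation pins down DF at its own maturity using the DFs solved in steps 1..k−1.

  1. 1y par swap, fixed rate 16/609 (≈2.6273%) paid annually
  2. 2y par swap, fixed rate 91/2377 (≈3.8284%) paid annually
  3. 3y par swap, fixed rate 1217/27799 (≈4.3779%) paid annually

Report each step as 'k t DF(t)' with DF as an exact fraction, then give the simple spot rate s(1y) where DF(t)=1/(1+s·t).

1 1 609/625
2 2 1159/1250
3 3 8783/10000
s(1y) = (1/(609/625) − 1)/(1) = 16/609 ≈ 2.6273%

step 1 [1y] swap r/1=16/609: DF=(1 − 16/609·(0))/(1+16/609) = 609/625 ≈ 0.974400
step 2 [2y] swap r/1=91/2377: DF=(1 − 91/2377·(0.974400))/(1+91/2377) = 1159/1250 ≈ 0.927200
step 3 [3y] swap r/1=1217/27799: DF=(1 − 1217/27799·(0.974400+0.927200))/(1+1217/27799) = 8783/10000 ≈ 0.878300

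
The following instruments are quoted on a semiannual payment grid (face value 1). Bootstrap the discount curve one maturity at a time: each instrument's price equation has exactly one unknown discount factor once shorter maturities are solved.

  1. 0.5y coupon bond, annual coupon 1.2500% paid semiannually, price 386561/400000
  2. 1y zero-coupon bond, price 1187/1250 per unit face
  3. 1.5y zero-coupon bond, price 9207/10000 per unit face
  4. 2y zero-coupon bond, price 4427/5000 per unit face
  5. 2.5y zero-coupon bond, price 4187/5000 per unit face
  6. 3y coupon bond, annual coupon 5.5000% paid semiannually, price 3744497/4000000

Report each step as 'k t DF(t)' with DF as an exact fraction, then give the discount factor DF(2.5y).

1 1/2 2401/2500
2 1 1187/1250
3 3/2 9207/10000
4 2 4427/5000
5 5/2 4187/5000
6 3 1973/2500
DF(2.5y) = 4187/5000 ≈ 0.837400

step 1 [0.5y] bond c/2=1/160: DF=(386561/400000 − 1/160·(0))/(1+1/160) = 2401/2500 ≈ 0.960400
step 2 [1y] zero: DF = P = 1187/1250 ≈ 0.949600
step 3 [1.5y] zero: DF = P = 9207/10000 ≈ 0.920700
step 4 [2y] zero: DF = P = 4427/5000 ≈ 0.885400
step 5 [2.5y] zero: DF = P = 4187/5000 ≈ 0.837400
step 6 [3y] bond c/2=11/400: DF=(3744497/4000000 − 11/400·(0.960400+0.949600+0.920700+0.885400+0.837400))/(1+11/400) = 1973/2500 ≈ 0.789200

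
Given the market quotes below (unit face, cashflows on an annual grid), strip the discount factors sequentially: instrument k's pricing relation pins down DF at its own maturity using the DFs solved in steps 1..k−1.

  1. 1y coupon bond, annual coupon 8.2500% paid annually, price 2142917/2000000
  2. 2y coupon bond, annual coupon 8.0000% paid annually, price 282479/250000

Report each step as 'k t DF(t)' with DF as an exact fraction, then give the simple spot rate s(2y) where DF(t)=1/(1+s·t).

step 1 [1y] bond c/1=33/400: DF=(2142917/2000000 − 33/400·(0))/(1+33/400) = 4949/5000 ≈ 0.989800
step 2 [2y] bond c/1=2/25: DF=(282479/250000 − 2/25·(0.989800))/(1+2/25) = 9729/10000 ≈ 0.972900

1 1 4949/5000
2 2 9729/10000
s(2y) = (1/(9729/10000) − 1)/(2) = 271/19458 ≈ 1.3927%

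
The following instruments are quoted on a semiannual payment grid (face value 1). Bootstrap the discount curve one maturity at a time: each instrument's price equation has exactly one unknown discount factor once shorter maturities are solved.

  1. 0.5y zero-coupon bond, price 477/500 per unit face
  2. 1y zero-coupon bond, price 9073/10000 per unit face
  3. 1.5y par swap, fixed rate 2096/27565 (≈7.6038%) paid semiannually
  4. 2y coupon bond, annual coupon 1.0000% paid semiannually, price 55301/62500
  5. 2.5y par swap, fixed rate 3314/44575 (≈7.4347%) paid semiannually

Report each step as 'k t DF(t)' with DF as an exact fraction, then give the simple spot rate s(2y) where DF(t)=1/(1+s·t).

1 1/2 477/500
2 1 9073/10000
3 3/2 1119/1250
4 2 8667/10000
5 5/2 8343/10000
s(2y) = (1/(8667/10000) − 1)/(2) = 1333/17334 ≈ 7.6901%

step 1 [0.5y] zero: DF = P = 477/500 ≈ 0.954000
step 2 [1y] zero: DF = P = 9073/10000 ≈ 0.907300
step 3 [1.5y] swap r/2=1048/27565: DF=(1 − 1048/27565·(0.954000+0.907300))/(1+1048/27565) = 1119/1250 ≈ 0.895200
step 4 [2y] bond c/2=1/200: DF=(55301/62500 − 1/200·(0.954000+0.907300+0.895200))/(1+1/200) = 8667/10000 ≈ 0.866700
step 5 [2.5y] swap r/2=1657/44575: DF=(1 − 1657/44575·(0.954000+0.907300+0.895200+0.866700))/(1+1657/44575) = 8343/10000 ≈ 0.834300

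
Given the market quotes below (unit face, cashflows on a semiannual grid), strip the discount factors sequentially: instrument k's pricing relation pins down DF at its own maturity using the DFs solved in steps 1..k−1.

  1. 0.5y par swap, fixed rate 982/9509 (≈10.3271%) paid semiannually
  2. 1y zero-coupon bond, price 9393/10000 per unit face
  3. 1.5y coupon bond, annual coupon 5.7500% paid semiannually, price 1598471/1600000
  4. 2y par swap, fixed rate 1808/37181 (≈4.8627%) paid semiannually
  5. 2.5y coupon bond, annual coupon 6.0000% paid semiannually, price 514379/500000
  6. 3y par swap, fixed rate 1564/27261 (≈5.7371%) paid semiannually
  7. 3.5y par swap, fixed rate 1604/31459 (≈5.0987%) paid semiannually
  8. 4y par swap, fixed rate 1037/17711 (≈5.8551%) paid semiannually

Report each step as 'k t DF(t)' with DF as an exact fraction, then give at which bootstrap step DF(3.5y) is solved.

step 1 [0.5y] swap r/2=491/9509: DF=(1 − 491/9509·(0))/(1+491/9509) = 9509/10000 ≈ 0.950900
step 2 [1y] zero: DF = P = 9393/10000 ≈ 0.939300
step 3 [1.5y] bond c/2=23/800: DF=(1598471/1600000 − 23/800·(0.950900+0.939300))/(1+23/800) = 9183/10000 ≈ 0.918300
step 4 [2y] swap r/2=904/37181: DF=(1 − 904/37181·(0.950900+0.939300+0.918300))/(1+904/37181) = 1137/1250 ≈ 0.909600
step 5 [2.5y] bond c/2=3/100: DF=(514379/500000 − 3/100·(0.950900+0.939300+0.918300+0.909600))/(1+3/100) = 1781/2000 ≈ 0.890500
step 6 [3y] swap r/2=782/27261: DF=(1 − 782/27261·(0.950900+0.939300+0.918300+0.909600+0.890500))/(1+782/27261) = 2109/2500 ≈ 0.843600
step 7 [3.5y] swap r/2=802/31459: DF=(1 − 802/31459·(0.950900+0.939300+0.918300+0.909600+0.890500+0.843600))/(1+802/31459) = 2099/2500 ≈ 0.839600
step 8 [4y] swap r/2=1037/35422: DF=(1 − 1037/35422·(0.950900+0.939300+0.918300+0.909600+0.890500+0.843600+0.839600))/(1+1037/35422) = 3963/5000 ≈ 0.792600

1 1/2 9509/10000
2 1 9393/10000
3 3/2 9183/10000
4 2 1137/1250
5 5/2 1781/2000
6 3 2109/2500
7 7/2 2099/2500
8 4 3963/5000
DF(3.5y) is solved at step 7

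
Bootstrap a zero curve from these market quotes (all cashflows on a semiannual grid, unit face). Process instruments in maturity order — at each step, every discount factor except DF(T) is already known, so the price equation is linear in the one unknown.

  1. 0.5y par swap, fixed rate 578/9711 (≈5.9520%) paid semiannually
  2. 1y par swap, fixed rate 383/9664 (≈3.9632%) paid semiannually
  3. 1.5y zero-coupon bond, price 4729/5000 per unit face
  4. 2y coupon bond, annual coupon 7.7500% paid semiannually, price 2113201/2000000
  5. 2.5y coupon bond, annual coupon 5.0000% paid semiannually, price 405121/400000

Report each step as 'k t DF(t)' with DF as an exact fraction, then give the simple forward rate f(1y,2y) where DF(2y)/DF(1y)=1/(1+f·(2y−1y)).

step 1 [0.5y] swap r/2=289/9711: DF=(1 − 289/9711·(0))/(1+289/9711) = 9711/10000 ≈ 0.971100
step 2 [1y] swap r/2=383/19328: DF=(1 − 383/19328·(0.971100))/(1+383/19328) = 9617/10000 ≈ 0.961700
step 3 [1.5y] zero: DF = P = 4729/5000 ≈ 0.945800
step 4 [2y] bond c/2=31/800: DF=(2113201/2000000 − 31/800·(0.971100+0.961700+0.945800))/(1+31/800) = 4549/5000 ≈ 0.909800
step 5 [2.5y] bond c/2=1/40: DF=(405121/400000 − 1/40·(0.971100+0.961700+0.945800+0.909800))/(1+1/40) = 8957/10000 ≈ 0.895700

1 1/2 9711/10000
2 1 9617/10000
3 3/2 4729/5000
4 2 4549/5000
5 5/2 8957/10000
f(1y,2y) = ((9617/10000)/(4549/5000) − 1)/(1) = 519/9098 ≈ 5.7046%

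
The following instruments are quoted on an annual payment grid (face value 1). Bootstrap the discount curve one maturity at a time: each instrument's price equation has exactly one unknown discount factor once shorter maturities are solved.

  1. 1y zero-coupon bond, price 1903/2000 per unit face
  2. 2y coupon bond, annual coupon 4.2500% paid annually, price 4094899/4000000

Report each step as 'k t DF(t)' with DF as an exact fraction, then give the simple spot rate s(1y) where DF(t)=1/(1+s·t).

1 1 1903/2000
2 2 1179/1250
s(1y) = (1/(1903/2000) − 1)/(1) = 97/1903 ≈ 5.0972%

step 1 [1y] zero: DF = P = 1903/2000 ≈ 0.951500
step 2 [2y] bond c/1=17/400: DF=(4094899/4000000 − 17/400·(0.951500))/(1+17/400) = 1179/1250 ≈ 0.943200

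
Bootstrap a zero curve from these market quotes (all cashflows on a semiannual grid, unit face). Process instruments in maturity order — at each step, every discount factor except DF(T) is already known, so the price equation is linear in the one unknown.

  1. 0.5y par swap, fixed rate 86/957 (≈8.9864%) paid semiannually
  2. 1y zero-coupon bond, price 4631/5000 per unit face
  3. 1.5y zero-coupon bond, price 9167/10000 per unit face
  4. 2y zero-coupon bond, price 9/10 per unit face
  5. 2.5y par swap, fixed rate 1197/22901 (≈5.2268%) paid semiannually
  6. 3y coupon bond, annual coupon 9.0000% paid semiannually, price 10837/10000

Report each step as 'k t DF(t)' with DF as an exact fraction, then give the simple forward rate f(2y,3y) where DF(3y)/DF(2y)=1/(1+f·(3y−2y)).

step 1 [0.5y] swap r/2=43/957: DF=(1 − 43/957·(0))/(1+43/957) = 957/1000 ≈ 0.957000
step 2 [1y] zero: DF = P = 4631/5000 ≈ 0.926200
step 3 [1.5y] zero: DF = P = 9167/10000 ≈ 0.916700
step 4 [2y] zero: DF = P = 9/10 ≈ 0.900000
step 5 [2.5y] swap r/2=1197/45802: DF=(1 − 1197/45802·(0.957000+0.926200+0.916700+0.900000))/(1+1197/45802) = 8803/10000 ≈ 0.880300
step 6 [3y] bond c/2=9/200: DF=(10837/10000 − 9/200·(0.957000+0.926200+0.916700+0.900000+0.880300))/(1+9/200) = 4199/5000 ≈ 0.839800

1 1/2 957/1000
2 1 4631/5000
3 3/2 9167/10000
4 2 9/10
5 5/2 8803/10000
6 3 4199/5000
f(2y,3y) = ((9/10)/(4199/5000) − 1)/(1) = 301/4199 ≈ 7.1684%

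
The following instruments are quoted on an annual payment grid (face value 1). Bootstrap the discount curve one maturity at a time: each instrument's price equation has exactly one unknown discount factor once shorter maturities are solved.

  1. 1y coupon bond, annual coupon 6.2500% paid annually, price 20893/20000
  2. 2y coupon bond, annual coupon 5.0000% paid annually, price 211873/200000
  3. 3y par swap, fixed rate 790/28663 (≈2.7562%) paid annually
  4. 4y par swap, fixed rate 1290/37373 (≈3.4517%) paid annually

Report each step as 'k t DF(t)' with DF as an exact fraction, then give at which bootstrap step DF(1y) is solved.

step 1 [1y] bond c/1=1/16: DF=(20893/20000 − 1/16·(0))/(1+1/16) = 1229/1250 ≈ 0.983200
step 2 [2y] bond c/1=1/20: DF=(211873/200000 − 1/20·(0.983200))/(1+1/20) = 9621/10000 ≈ 0.962100
step 3 [3y] swap r/1=790/28663: DF=(1 − 790/28663·(0.983200+0.962100))/(1+790/28663) = 921/1000 ≈ 0.921000
step 4 [4y] swap r/1=1290/37373: DF=(1 − 1290/37373·(0.983200+0.962100+0.921000))/(1+1290/37373) = 871/1000 ≈ 0.871000

1 1 1229/1250
2 2 9621/10000
3 3 921/1000
4 4 871/1000
DF(1y) is solved at step 1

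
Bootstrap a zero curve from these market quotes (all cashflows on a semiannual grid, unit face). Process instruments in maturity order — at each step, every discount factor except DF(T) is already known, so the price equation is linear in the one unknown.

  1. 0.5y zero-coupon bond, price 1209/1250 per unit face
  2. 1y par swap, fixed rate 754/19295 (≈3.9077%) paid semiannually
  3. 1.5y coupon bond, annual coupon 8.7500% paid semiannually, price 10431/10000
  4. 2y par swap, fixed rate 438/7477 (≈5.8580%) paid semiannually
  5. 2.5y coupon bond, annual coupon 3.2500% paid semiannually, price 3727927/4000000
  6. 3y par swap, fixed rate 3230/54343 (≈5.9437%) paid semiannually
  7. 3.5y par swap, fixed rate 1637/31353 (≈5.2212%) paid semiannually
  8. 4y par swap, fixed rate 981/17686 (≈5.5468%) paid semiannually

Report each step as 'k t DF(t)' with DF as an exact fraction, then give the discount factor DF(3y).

step 1 [0.5y] zero: DF = P = 1209/1250 ≈ 0.967200
step 2 [1y] swap r/2=377/19295: DF=(1 − 377/19295·(0.967200))/(1+377/19295) = 9623/10000 ≈ 0.962300
step 3 [1.5y] bond c/2=7/160: DF=(10431/10000 − 7/160·(0.967200+0.962300))/(1+7/160) = 1837/2000 ≈ 0.918500
step 4 [2y] swap r/2=219/7477: DF=(1 − 219/7477·(0.967200+0.962300+0.918500))/(1+219/7477) = 1781/2000 ≈ 0.890500
step 5 [2.5y] bond c/2=13/800: DF=(3727927/4000000 − 13/800·(0.967200+0.962300+0.918500+0.890500))/(1+13/800) = 8573/10000 ≈ 0.857300
step 6 [3y] swap r/2=1615/54343: DF=(1 − 1615/54343·(0.967200+0.962300+0.918500+0.890500+0.857300))/(1+1615/54343) = 1677/2000 ≈ 0.838500
step 7 [3.5y] swap r/2=1637/62706: DF=(1 − 1637/62706·(0.967200+0.962300+0.918500+0.890500+0.857300+0.838500))/(1+1637/62706) = 8363/10000 ≈ 0.836300
step 8 [4y] swap r/2=981/35372: DF=(1 − 981/35372·(0.967200+0.962300+0.918500+0.890500+0.857300+0.838500+0.836300))/(1+981/35372) = 4019/5000 ≈ 0.803800

1 1/2 1209/1250
2 1 9623/10000
3 3/2 1837/2000
4 2 1781/2000
5 5/2 8573/10000
6 3 1677/2000
7 7/2 8363/10000
8 4 4019/5000
DF(3y) = 1677/2000 ≈ 0.838500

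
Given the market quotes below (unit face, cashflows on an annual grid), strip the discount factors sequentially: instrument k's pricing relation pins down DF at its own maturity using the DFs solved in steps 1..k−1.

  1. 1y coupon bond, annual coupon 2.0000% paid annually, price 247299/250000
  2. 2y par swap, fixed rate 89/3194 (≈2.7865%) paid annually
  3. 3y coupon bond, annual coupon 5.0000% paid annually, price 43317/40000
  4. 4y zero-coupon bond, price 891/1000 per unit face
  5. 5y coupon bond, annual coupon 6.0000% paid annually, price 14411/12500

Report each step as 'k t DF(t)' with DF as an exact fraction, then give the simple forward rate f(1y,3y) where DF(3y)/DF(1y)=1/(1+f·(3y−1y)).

1 1 4849/5000
2 2 4733/5000
3 3 9401/10000
4 4 891/1000
5 5 1751/2000
f(1y,3y) = ((4849/5000)/(9401/10000) − 1)/(2) = 297/18802 ≈ 1.5796%

step 1 [1y] bond c/1=1/50: DF=(247299/250000 − 1/50·(0))/(1+1/50) = 4849/5000 ≈ 0.969800
step 2 [2y] swap r/1=89/3194: DF=(1 − 89/3194·(0.969800))/(1+89/3194) = 4733/5000 ≈ 0.946600
step 3 [3y] bond c/1=1/20: DF=(43317/40000 − 1/20·(0.969800+0.946600))/(1+1/20) = 9401/10000 ≈ 0.940100
step 4 [4y] zero: DF = P = 891/1000 ≈ 0.891000
step 5 [5y] bond c/1=3/50: DF=(14411/12500 − 3/50·(0.969800+0.946600+0.940100+0.891000))/(1+3/50) = 1751/2000 ≈ 0.875500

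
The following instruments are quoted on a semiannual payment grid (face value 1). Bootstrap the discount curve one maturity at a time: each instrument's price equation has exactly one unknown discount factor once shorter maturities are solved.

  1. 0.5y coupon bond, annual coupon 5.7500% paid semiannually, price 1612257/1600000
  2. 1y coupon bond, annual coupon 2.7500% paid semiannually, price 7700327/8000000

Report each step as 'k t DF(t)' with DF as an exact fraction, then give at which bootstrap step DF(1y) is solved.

1 1/2 1959/2000
2 1 4681/5000
DF(1y) is solved at step 2

step 1 [0.5y] bond c/2=23/800: DF=(1612257/1600000 − 23/800·(0))/(1+23/800) = 1959/2000 ≈ 0.979500
step 2 [1y] bond c/2=11/800: DF=(7700327/8000000 − 11/800·(0.979500))/(1+11/800) = 4681/5000 ≈ 0.936200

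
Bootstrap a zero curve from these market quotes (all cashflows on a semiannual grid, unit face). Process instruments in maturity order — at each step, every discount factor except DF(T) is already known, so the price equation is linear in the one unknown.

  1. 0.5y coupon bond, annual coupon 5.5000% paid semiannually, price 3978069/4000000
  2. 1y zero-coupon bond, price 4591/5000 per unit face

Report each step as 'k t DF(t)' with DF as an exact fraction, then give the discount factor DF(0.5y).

1 1/2 9679/10000
2 1 4591/5000
DF(0.5y) = 9679/10000 ≈ 0.967900

step 1 [0.5y] bond c/2=11/400: DF=(3978069/4000000 − 11/400·(0))/(1+11/400) = 9679/10000 ≈ 0.967900
step 2 [1y] zero: DF = P = 4591/5000 ≈ 0.918200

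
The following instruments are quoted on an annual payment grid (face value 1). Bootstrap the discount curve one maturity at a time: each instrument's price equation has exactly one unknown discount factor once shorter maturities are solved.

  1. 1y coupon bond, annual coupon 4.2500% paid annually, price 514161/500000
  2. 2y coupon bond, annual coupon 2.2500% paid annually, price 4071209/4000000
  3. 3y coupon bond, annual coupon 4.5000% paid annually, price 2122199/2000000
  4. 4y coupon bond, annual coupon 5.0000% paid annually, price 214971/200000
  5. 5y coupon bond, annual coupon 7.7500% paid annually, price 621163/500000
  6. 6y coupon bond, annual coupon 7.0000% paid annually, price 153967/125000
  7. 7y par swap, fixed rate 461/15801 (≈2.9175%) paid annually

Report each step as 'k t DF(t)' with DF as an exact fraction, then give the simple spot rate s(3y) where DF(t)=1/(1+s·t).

step 1 [1y] bond c/1=17/400: DF=(514161/500000 − 17/400·(0))/(1+17/400) = 1233/1250 ≈ 0.986400
step 2 [2y] bond c/1=9/400: DF=(4071209/4000000 − 9/400·(0.986400))/(1+9/400) = 9737/10000 ≈ 0.973700
step 3 [3y] bond c/1=9/200: DF=(2122199/2000000 − 9/200·(0.986400+0.973700))/(1+9/200) = 931/1000 ≈ 0.931000
step 4 [4y] bond c/1=1/20: DF=(214971/200000 − 1/20·(0.986400+0.973700+0.931000))/(1+1/20) = 443/500 ≈ 0.886000
step 5 [5y] bond c/1=31/400: DF=(621163/500000 − 31/400·(0.986400+0.973700+0.931000+0.886000))/(1+31/400) = 8813/10000 ≈ 0.881300
step 6 [6y] bond c/1=7/100: DF=(153967/125000 − 7/100·(0.986400+0.973700+0.931000+0.886000+0.881300))/(1+7/100) = 529/625 ≈ 0.846400
step 7 [7y] swap r/1=461/15801: DF=(1 − 461/15801·(0.986400+0.973700+0.931000+0.886000+0.881300+0.846400))/(1+461/15801) = 2039/2500 ≈ 0.815600

1 1 1233/1250
2 2 9737/10000
3 3 931/1000
4 4 443/500
5 5 8813/10000
6 6 529/625
7 7 2039/2500
s(3y) = (1/(931/1000) − 1)/(3) = 23/931 ≈ 2.4705%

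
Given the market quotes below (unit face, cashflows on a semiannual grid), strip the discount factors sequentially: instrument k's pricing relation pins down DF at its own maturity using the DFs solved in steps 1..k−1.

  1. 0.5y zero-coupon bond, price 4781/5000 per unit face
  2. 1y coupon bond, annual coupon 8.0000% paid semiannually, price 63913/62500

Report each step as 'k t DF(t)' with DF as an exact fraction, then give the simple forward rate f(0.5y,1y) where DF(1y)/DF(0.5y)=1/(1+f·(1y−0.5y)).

step 1 [0.5y] zero: DF = P = 4781/5000 ≈ 0.956200
step 2 [1y] bond c/2=1/25: DF=(63913/62500 − 1/25·(0.956200))/(1+1/25) = 1893/2000 ≈ 0.946500

1 1/2 4781/5000
2 1 1893/2000
f(0.5y,1y) = ((4781/5000)/(1893/2000) − 1)/(1/2) = 194/9465 ≈ 2.0497%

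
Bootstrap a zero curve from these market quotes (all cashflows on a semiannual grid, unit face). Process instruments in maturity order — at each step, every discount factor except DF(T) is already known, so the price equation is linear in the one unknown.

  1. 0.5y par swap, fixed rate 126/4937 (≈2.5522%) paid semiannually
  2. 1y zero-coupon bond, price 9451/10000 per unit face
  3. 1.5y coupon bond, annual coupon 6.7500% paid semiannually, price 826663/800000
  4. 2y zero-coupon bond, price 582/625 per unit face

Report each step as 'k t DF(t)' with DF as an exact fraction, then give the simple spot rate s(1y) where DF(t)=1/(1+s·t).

1 1/2 4937/5000
2 1 9451/10000
3 3/2 1873/2000
4 2 582/625
s(1y) = (1/(9451/10000) − 1)/(1) = 549/9451 ≈ 5.8089%

step 1 [0.5y] swap r/2=63/4937: DF=(1 − 63/4937·(0))/(1+63/4937) = 4937/5000 ≈ 0.987400
step 2 [1y] zero: DF = P = 9451/10000 ≈ 0.945100
step 3 [1.5y] bond c/2=27/800: DF=(826663/800000 − 27/800·(0.987400+0.945100))/(1+27/800) = 1873/2000 ≈ 0.936500
step 4 [2y] zero: DF = P = 582/625 ≈ 0.931200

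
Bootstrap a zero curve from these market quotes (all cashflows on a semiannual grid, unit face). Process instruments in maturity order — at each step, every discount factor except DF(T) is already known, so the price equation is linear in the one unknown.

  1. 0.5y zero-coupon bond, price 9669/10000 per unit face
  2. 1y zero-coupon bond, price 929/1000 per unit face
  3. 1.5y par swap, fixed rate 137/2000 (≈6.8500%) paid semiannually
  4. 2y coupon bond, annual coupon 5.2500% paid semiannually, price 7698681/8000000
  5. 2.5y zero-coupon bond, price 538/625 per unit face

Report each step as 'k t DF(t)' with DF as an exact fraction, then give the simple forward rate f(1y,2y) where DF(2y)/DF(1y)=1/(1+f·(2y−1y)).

step 1 [0.5y] zero: DF = P = 9669/10000 ≈ 0.966900
step 2 [1y] zero: DF = P = 929/1000 ≈ 0.929000
step 3 [1.5y] swap r/2=137/4000: DF=(1 − 137/4000·(0.966900+0.929000))/(1+137/4000) = 9041/10000 ≈ 0.904100
step 4 [2y] bond c/2=21/800: DF=(7698681/8000000 − 21/800·(0.966900+0.929000+0.904100))/(1+21/800) = 8661/10000 ≈ 0.866100
step 5 [2.5y] zero: DF = P = 538/625 ≈ 0.860800

1 1/2 9669/10000
2 1 929/1000
3 3/2 9041/10000
4 2 8661/10000
5 5/2 538/625
f(1y,2y) = ((929/1000)/(8661/10000) − 1)/(1) = 629/8661 ≈ 7.2624%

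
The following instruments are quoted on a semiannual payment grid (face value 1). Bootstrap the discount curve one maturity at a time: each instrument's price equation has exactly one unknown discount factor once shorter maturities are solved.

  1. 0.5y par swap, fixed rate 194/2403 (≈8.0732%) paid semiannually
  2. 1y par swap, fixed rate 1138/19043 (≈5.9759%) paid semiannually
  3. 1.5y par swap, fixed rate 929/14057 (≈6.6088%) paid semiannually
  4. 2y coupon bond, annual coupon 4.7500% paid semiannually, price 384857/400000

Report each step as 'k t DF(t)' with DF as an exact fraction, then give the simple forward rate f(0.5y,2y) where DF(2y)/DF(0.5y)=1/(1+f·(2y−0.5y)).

step 1 [0.5y] swap r/2=97/2403: DF=(1 − 97/2403·(0))/(1+97/2403) = 2403/2500 ≈ 0.961200
step 2 [1y] swap r/2=569/19043: DF=(1 − 569/19043·(0.961200))/(1+569/19043) = 9431/10000 ≈ 0.943100
step 3 [1.5y] swap r/2=929/28114: DF=(1 − 929/28114·(0.961200+0.943100))/(1+929/28114) = 9071/10000 ≈ 0.907100
step 4 [2y] bond c/2=19/800: DF=(384857/400000 − 19/800·(0.961200+0.943100+0.907100))/(1+19/800) = 4373/5000 ≈ 0.874600

1 1/2 2403/2500
2 1 9431/10000
3 3/2 9071/10000
4 2 4373/5000
f(0.5y,2y) = ((2403/2500)/(4373/5000) − 1)/(3/2) = 866/13119 ≈ 6.6011%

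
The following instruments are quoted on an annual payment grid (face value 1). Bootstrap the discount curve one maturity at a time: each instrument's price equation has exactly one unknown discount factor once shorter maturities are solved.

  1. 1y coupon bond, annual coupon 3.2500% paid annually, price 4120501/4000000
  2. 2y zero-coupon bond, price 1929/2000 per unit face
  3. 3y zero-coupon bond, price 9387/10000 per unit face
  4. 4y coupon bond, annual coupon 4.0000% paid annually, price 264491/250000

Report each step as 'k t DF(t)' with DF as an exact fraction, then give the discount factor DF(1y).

step 1 [1y] bond c/1=13/400: DF=(4120501/4000000 − 13/400·(0))/(1+13/400) = 9977/10000 ≈ 0.997700
step 2 [2y] zero: DF = P = 1929/2000 ≈ 0.964500
step 3 [3y] zero: DF = P = 9387/10000 ≈ 0.938700
step 4 [4y] bond c/1=1/25: DF=(264491/250000 − 1/25·(0.997700+0.964500+0.938700))/(1+1/25) = 9057/10000 ≈ 0.905700

1 1 9977/10000
2 2 1929/2000
3 3 9387/10000
4 4 9057/10000
DF(1y) = 9977/10000 ≈ 0.997700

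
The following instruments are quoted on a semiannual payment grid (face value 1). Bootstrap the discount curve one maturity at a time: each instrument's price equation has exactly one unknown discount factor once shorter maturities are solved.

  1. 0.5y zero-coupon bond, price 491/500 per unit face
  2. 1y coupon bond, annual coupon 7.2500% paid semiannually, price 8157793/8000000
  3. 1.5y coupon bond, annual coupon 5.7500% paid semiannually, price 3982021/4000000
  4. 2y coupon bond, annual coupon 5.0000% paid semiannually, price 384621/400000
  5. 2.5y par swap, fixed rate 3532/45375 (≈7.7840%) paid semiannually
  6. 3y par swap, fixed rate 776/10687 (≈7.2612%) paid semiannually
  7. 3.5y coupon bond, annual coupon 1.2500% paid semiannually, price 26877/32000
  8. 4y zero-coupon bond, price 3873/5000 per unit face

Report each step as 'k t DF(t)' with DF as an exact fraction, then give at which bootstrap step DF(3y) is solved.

1 1/2 491/500
2 1 9497/10000
3 3/2 9137/10000
4 2 8687/10000
5 5/2 4117/5000
6 3 403/500
7 7/2 1603/2000
8 4 3873/5000
DF(3y) is solved at step 6

step 1 [0.5y] zero: DF = P = 491/500 ≈ 0.982000
step 2 [1y] bond c/2=29/800: DF=(8157793/8000000 − 29/800·(0.982000))/(1+29/800) = 9497/10000 ≈ 0.949700
step 3 [1.5y] bond c/2=23/800: DF=(3982021/4000000 − 23/800·(0.982000+0.949700))/(1+23/800) = 9137/10000 ≈ 0.913700
step 4 [2y] bond c/2=1/40: DF=(384621/400000 − 1/40·(0.982000+0.949700+0.913700))/(1+1/40) = 8687/10000 ≈ 0.868700
step 5 [2.5y] swap r/2=1766/45375: DF=(1 − 1766/45375·(0.982000+0.949700+0.913700+0.868700))/(1+1766/45375) = 4117/5000 ≈ 0.823400
step 6 [3y] swap r/2=388/10687: DF=(1 − 388/10687·(0.982000+0.949700+0.913700+0.868700+0.823400))/(1+388/10687) = 403/500 ≈ 0.806000
step 7 [3.5y] bond c/2=1/160: DF=(26877/32000 − 1/160·(0.982000+0.949700+0.913700+0.868700+0.823400+0.806000))/(1+1/160) = 1603/2000 ≈ 0.801500
step 8 [4y] zero: DF = P = 3873/5000 ≈ 0.774600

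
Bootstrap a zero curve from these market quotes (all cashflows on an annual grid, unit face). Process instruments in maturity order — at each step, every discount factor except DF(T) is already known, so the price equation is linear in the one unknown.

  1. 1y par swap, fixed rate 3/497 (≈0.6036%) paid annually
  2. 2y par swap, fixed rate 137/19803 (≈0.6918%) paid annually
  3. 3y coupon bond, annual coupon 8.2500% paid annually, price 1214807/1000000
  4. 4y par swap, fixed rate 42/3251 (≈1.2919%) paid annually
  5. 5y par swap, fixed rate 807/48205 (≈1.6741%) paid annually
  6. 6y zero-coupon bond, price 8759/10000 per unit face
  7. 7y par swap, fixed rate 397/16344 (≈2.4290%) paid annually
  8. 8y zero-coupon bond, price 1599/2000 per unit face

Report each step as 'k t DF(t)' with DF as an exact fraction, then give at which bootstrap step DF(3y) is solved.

step 1 [1y] swap r/1=3/497: DF=(1 − 3/497·(0))/(1+3/497) = 497/500 ≈ 0.994000
step 2 [2y] swap r/1=137/19803: DF=(1 − 137/19803·(0.994000))/(1+137/19803) = 9863/10000 ≈ 0.986300
step 3 [3y] bond c/1=33/400: DF=(1214807/1000000 − 33/400·(0.994000+0.986300))/(1+33/400) = 9713/10000 ≈ 0.971300
step 4 [4y] swap r/1=42/3251: DF=(1 − 42/3251·(0.994000+0.986300+0.971300))/(1+42/3251) = 1187/1250 ≈ 0.949600
step 5 [5y] swap r/1=807/48205: DF=(1 − 807/48205·(0.994000+0.986300+0.971300+0.949600))/(1+807/48205) = 9193/10000 ≈ 0.919300
step 6 [6y] zero: DF = P = 8759/10000 ≈ 0.875900
step 7 [7y] swap r/1=397/16344: DF=(1 − 397/16344·(0.994000+0.986300+0.971300+0.949600+0.919300+0.875900))/(1+397/16344) = 2103/2500 ≈ 0.841200
step 8 [8y] zero: DF = P = 1599/2000 ≈ 0.799500

1 1 497/500
2 2 9863/10000
3 3 9713/10000
4 4 1187/1250
5 5 9193/10000
6 6 8759/10000
7 7 2103/2500
8 8 1599/2000
DF(3y) is solved at step 3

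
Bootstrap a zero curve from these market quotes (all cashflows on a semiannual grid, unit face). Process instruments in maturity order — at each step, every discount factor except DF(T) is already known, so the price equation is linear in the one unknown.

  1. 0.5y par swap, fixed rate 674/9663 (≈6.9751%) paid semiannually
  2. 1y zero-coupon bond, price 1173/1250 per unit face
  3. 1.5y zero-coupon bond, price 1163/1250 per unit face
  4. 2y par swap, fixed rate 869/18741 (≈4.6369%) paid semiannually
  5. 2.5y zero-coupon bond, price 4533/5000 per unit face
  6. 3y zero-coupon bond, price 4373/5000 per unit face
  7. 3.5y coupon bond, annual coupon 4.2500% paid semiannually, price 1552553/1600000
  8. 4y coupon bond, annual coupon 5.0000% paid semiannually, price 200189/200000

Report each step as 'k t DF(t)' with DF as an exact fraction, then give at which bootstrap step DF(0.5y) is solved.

1 1/2 9663/10000
2 1 1173/1250
3 3/2 1163/1250
4 2 9131/10000
5 5/2 4533/5000
6 3 4373/5000
7 7/2 8351/10000
8 4 8213/10000
DF(0.5y) is solved at step 1

step 1 [0.5y] swap r/2=337/9663: DF=(1 − 337/9663·(0))/(1+337/9663) = 9663/10000 ≈ 0.966300
step 2 [1y] zero: DF = P = 1173/1250 ≈ 0.938400
step 3 [1.5y] zero: DF = P = 1163/1250 ≈ 0.930400
step 4 [2y] swap r/2=869/37482: DF=(1 − 869/37482·(0.966300+0.938400+0.930400))/(1+869/37482) = 9131/10000 ≈ 0.913100
step 5 [2.5y] zero: DF = P = 4533/5000 ≈ 0.906600
step 6 [3y] zero: DF = P = 4373/5000 ≈ 0.874600
step 7 [3.5y] bond c/2=17/800: DF=(1552553/1600000 − 17/800·(0.966300+0.938400+0.930400+0.913100+0.906600+0.874600))/(1+17/800) = 8351/10000 ≈ 0.835100
step 8 [4y] bond c/2=1/40: DF=(200189/200000 − 1/40·(0.966300+0.938400+0.930400+0.913100+0.906600+0.874600+0.835100))/(1+1/40) = 8213/10000 ≈ 0.821300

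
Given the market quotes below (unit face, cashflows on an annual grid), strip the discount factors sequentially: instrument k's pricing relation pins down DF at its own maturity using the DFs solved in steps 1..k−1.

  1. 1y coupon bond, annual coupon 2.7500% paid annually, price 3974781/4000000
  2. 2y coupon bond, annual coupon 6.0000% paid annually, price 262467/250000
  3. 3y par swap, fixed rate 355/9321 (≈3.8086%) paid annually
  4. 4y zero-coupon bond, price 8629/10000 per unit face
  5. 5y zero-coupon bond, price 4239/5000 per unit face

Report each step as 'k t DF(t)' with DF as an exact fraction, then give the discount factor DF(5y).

1 1 9671/10000
2 2 9357/10000
3 3 1787/2000
4 4 8629/10000
5 5 4239/5000
DF(5y) = 4239/5000 ≈ 0.847800

step 1 [1y] bond c/1=11/400: DF=(3974781/4000000 − 11/400·(0))/(1+11/400) = 9671/10000 ≈ 0.967100
step 2 [2y] bond c/1=3/50: DF=(262467/250000 − 3/50·(0.967100))/(1+3/50) = 9357/10000 ≈ 0.935700
step 3 [3y] swap r/1=355/9321: DF=(1 − 355/9321·(0.967100+0.935700))/(1+355/9321) = 1787/2000 ≈ 0.893500
step 4 [4y] zero: DF = P = 8629/10000 ≈ 0.862900
step 5 [5y] zero: DF = P = 4239/5000 ≈ 0.847800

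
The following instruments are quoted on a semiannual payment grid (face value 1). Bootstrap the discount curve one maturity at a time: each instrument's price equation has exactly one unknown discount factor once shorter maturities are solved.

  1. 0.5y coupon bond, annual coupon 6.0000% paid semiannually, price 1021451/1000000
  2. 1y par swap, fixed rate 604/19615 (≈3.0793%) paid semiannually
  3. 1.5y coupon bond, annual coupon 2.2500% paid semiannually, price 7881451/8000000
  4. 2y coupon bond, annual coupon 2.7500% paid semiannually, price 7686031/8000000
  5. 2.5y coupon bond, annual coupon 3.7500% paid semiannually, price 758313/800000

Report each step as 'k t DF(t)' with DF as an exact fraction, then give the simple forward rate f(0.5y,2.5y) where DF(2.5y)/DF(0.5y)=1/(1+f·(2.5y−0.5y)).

1 1/2 9917/10000
2 1 4849/5000
3 3/2 2381/2500
4 2 4541/5000
5 5/2 8601/10000
f(0.5y,2.5y) = ((9917/10000)/(8601/10000) − 1)/(2) = 14/183 ≈ 7.6503%

step 1 [0.5y] bond c/2=3/100: DF=(1021451/1000000 − 3/100·(0))/(1+3/100) = 9917/10000 ≈ 0.991700
step 2 [1y] swap r/2=302/19615: DF=(1 − 302/19615·(0.991700))/(1+302/19615) = 4849/5000 ≈ 0.969800
step 3 [1.5y] bond c/2=9/800: DF=(7881451/8000000 − 9/800·(0.991700+0.969800))/(1+9/800) = 2381/2500 ≈ 0.952400
step 4 [2y] bond c/2=11/800: DF=(7686031/8000000 − 11/800·(0.991700+0.969800+0.952400))/(1+11/800) = 4541/5000 ≈ 0.908200
step 5 [2.5y] bond c/2=3/160: DF=(758313/800000 − 3/160·(0.991700+0.969800+0.952400+0.908200))/(1+3/160) = 8601/10000 ≈ 0.860100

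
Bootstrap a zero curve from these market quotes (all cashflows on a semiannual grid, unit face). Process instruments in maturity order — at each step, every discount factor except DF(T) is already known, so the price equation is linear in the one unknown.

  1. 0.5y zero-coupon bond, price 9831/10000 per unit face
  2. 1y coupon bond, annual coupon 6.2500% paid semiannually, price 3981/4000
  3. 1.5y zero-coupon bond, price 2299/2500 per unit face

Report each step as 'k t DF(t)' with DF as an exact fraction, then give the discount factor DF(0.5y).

1 1/2 9831/10000
2 1 9353/10000
3 3/2 2299/2500
DF(0.5y) = 9831/10000 ≈ 0.983100

step 1 [0.5y] zero: DF = P = 9831/10000 ≈ 0.983100
step 2 [1y] bond c/2=1/32: DF=(3981/4000 − 1/32·(0.983100))/(1+1/32) = 9353/10000 ≈ 0.935300
step 3 [1.5y] zero: DF = P = 2299/2500 ≈ 0.919600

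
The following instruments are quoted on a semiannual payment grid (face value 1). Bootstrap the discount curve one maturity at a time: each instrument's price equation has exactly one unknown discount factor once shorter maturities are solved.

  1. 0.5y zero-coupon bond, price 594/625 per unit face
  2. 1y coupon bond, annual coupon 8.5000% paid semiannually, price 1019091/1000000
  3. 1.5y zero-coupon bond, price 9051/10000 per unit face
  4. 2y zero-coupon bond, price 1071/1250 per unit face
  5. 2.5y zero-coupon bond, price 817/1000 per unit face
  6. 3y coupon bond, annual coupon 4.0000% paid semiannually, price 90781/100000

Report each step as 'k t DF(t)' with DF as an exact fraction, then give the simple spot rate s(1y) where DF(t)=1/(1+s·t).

step 1 [0.5y] zero: DF = P = 594/625 ≈ 0.950400
step 2 [1y] bond c/2=17/400: DF=(1019091/1000000 − 17/400·(0.950400))/(1+17/400) = 2347/2500 ≈ 0.938800
step 3 [1.5y] zero: DF = P = 9051/10000 ≈ 0.905100
step 4 [2y] zero: DF = P = 1071/1250 ≈ 0.856800
step 5 [2.5y] zero: DF = P = 817/1000 ≈ 0.817000
step 6 [3y] bond c/2=1/50: DF=(90781/100000 − 1/50·(0.950400+0.938800+0.905100+0.856800+0.817000))/(1+1/50) = 1003/1250 ≈ 0.802400

1 1/2 594/625
2 1 2347/2500
3 3/2 9051/10000
4 2 1071/1250
5 5/2 817/1000
6 3 1003/1250
s(1y) = (1/(2347/2500) − 1)/(1) = 153/2347 ≈ 6.5190%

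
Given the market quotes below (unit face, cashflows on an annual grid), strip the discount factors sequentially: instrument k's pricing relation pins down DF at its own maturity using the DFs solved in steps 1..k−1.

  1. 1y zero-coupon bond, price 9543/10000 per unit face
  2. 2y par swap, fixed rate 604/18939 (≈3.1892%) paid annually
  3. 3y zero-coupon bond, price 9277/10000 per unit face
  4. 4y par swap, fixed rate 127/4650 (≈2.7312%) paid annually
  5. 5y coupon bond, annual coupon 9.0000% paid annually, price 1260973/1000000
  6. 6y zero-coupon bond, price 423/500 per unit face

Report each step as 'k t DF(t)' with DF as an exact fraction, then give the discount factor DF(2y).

1 1 9543/10000
2 2 2349/2500
3 3 9277/10000
4 4 1123/1250
5 5 8497/10000
6 6 423/500
DF(2y) = 2349/2500 ≈ 0.939600

step 1 [1y] zero: DF = P = 9543/10000 ≈ 0.954300
step 2 [2y] swap r/1=604/18939: DF=(1 − 604/18939·(0.954300))/(1+604/18939) = 2349/2500 ≈ 0.939600
step 3 [3y] zero: DF = P = 9277/10000 ≈ 0.927700
step 4 [4y] swap r/1=127/4650: DF=(1 − 127/4650·(0.954300+0.939600+0.927700))/(1+127/4650) = 1123/1250 ≈ 0.898400
step 5 [5y] bond c/1=9/100: DF=(1260973/1000000 − 9/100·(0.954300+0.939600+0.927700+0.898400))/(1+9/100) = 8497/10000 ≈ 0.849700
step 6 [6y] zero: DF = P = 423/500 ≈ 0.846000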